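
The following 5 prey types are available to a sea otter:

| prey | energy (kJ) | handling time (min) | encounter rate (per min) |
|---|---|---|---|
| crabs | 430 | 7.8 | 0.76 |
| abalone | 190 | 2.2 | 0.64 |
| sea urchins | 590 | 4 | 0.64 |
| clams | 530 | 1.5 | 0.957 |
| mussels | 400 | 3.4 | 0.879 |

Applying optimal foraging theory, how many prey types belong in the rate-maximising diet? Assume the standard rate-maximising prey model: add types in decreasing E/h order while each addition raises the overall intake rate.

E/h in descending order: clams 353, sea urchins 148, mussels 118, abalone 86.4, crabs 55.1 kJ/min. The optimal diet is the largest prefix of this list for which every included type satisfies E_i/h_i > R on the types above it.
Rate on top 1: 208.3. sea urchins: 148 < 208.3 → exclude; stop.
Optimal diet: clams — 1 of 5 types.

1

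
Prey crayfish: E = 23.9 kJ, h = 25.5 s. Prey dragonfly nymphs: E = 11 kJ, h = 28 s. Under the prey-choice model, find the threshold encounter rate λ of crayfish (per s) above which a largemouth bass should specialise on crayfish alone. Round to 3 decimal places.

The zero-one rule: include dragonfly nymphs iff E₂/h₂ > λE₁/(1+λh₁). Equality gives the switch point.
λE₁h₂ = E₂ + λE₂h₁ ⇒ λ = E₂/(E₁h₂ − E₂h₁) = 11/(669.2 − 280.5) = 0.0283 per s.

0.028 per s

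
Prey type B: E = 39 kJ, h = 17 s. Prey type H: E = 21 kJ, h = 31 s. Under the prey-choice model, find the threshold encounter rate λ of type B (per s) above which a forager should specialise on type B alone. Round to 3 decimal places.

0.025 per s

The zero-one rule: include type H iff E₂/h₂ > λE₁/(1+λh₁). Equality gives the switch point.
λE₁h₂ = E₂ + λE₂h₁ ⇒ λ = E₂/(E₁h₂ − E₂h₁) = 21/(1209 − 357) = 0.02465 per s.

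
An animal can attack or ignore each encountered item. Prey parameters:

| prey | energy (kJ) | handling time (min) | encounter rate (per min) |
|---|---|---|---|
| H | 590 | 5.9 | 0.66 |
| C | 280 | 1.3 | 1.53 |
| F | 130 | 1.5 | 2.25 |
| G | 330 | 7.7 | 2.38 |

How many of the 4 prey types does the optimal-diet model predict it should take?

Profitabilities (E/h, kJ/min): C 215, H 100, F 86.7, G 42.9. Add prey in this order while the next type's profitability exceeds the intake rate on those already taken.
Rate on top 1: 143.3. H: 100 < 143.3 → exclude; stop.
Optimal diet: C — 1 of 4 types.

1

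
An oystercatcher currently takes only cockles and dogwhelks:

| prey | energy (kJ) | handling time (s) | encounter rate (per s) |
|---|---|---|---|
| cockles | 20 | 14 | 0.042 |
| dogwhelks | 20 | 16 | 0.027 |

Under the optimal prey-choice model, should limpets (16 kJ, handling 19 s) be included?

Intake rate on the current diet: R = (0.042×20 + 0.027×20) / (1 + 0.042×14 + 0.027×16) = 1.38/2.02 = 0.6832 kJ/s.
limpets: E/h = 16/19 = 0.8421 kJ/s.
0.8421 > 0.6832, so adding limpets raises the average — include it.

Yes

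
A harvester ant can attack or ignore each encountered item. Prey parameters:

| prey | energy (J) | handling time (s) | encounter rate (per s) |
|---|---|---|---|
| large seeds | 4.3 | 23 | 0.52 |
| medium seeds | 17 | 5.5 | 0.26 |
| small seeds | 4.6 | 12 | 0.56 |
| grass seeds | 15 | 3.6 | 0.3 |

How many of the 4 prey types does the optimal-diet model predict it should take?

Rank by E/h (J/s): grass seeds 4.17, medium seeds 3.09, small seeds 0.383, large seeds 0.187. Include each in turn until the next type's E/h falls below the running intake rate.
Rate on top 1: 2.163. medium seeds: 3.09 > 2.163 → include.
Rate on top 2: 2.541. small seeds: 0.383 < 2.541 → exclude; stop.
Optimal diet: grass seeds, medium seeds — 2 of 4 types.

2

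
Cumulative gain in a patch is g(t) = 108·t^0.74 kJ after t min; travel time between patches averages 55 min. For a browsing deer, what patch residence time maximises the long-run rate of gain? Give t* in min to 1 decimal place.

156.5 min

Optimal t* satisfies g'(t*) = g(t*)/(T + t*).
g'(t) = 0.74·108·t^-0.26. Setting 0.74·108·t^-0.26 = 108·t^0.74/(55+t) gives 0.74(55+t) = t, so 0.26·t = 0.74×55.
t* = 0.74×55/0.26 = 156.5 min.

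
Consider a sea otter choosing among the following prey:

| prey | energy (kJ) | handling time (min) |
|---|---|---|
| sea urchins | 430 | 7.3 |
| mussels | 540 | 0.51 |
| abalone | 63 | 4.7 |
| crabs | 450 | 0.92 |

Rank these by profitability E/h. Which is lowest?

abalone

In descending order of E/h:
mussels: 540/0.51 = 1.06e+03 kJ/min
crabs: 450/0.92 = 489 kJ/min
sea urchins: 430/7.3 = 58.9 kJ/min
abalone: 63/4.7 = 13.4 kJ/min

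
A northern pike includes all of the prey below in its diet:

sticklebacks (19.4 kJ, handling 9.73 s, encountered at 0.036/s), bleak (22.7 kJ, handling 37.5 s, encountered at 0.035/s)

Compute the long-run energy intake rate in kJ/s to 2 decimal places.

0.56 kJ/s

R = (0.036×19.4 + 0.035×22.7) / (1 + 0.036×9.73 + 0.035×37.5) = 1.493/2.663 = 0.5607 kJ/s.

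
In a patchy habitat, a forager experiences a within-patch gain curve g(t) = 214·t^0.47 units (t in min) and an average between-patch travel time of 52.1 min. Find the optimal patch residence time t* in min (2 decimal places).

46.20 min

By the marginal value theorem, leave when the instantaneous gain rate g'(t) equals the habitat-wide average g(t)/(T + t).
g'(t) = 0.47·214·t^-0.53. Setting 0.47·214·t^-0.53 = 214·t^0.47/(52.1+t) gives 0.47(52.1+t) = t, so 0.53·t = 0.47×52.1.
t* = 0.47×52.1/0.53 = 46.2 min.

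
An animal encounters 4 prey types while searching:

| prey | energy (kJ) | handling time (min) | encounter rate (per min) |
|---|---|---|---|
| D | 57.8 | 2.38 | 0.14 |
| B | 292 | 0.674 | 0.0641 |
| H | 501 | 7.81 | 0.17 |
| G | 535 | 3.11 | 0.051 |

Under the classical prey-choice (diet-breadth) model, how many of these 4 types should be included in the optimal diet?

3

Profitabilities (E/h, kJ/min): B 433, G 172, H 64.1, D 24.3. Add prey in this order while the next type's profitability exceeds the intake rate on those already taken.
Rate on top 1: 17.94. G: 172 > 17.94 → include.
Rate on top 2: 38.28. H: 64.1 > 38.28 → include.
Rate on top 3: 51.86. D: 24.3 < 51.86 → exclude; stop.
Optimal diet: B, G, H — 3 of 4 types.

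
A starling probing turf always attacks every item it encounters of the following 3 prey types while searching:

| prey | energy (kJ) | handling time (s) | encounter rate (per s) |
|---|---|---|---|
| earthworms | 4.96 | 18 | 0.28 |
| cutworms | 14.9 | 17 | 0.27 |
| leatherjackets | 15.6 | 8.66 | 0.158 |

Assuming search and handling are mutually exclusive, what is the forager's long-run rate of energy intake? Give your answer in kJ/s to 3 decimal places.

0.656 kJ/s

Energy encountered per unit search time: 0.28×4.96 + 0.27×14.9 + 0.158×15.6 = 7.877 kJ/s.
Handling time per unit search time: 0.28×18 + 0.27×17 + 0.158×8.66 = 11.
Rate = 7.877/(1 + 11) = 0.6565 kJ/s.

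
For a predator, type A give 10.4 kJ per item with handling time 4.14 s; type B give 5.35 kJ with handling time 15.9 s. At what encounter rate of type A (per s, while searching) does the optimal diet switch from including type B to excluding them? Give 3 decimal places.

Drop type B once their profitability E₂/h₂ falls below the rate achievable on type A alone: E₂/h₂ = λE₁/(1 + λh₁).
Solve for λ: λE₁h₂ = E₂(1 + λh₁) → λ(E₁h₂ − E₂h₁) = E₂ → λ = E₂/(E₁h₂ − E₂h₁).
λ = 5.35/(10.4×15.9 − 5.35×4.14) = 5.35/143.2 = 0.03736 per s.

0.037 per s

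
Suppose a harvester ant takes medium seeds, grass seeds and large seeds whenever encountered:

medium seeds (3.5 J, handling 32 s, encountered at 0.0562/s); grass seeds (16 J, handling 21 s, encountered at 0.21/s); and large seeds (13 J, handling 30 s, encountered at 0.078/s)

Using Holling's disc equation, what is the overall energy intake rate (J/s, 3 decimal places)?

0.479 J/s

Energy encountered per unit search time: 0.0562×3.5 + 0.21×16 + 0.078×13 = 4.571 J/s.
Handling time per unit search time: 0.0562×32 + 0.21×21 + 0.078×30 = 8.548.
Rate = 4.571/(1 + 8.548) = 0.4787 J/s.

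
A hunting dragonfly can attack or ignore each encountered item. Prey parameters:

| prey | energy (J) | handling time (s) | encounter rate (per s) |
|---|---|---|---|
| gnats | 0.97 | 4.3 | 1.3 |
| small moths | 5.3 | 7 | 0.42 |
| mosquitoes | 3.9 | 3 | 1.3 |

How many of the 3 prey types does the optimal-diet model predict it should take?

1

E/h in descending order: mosquitoes 1.3, small moths 0.757, gnats 0.226 J/s. The optimal diet is the largest prefix of this list for which every included type satisfies E_i/h_i > R on the types above it.
Rate on top 1: 1.035. small moths: 0.757 < 1.035 → exclude; stop.
Optimal diet: mosquitoes — 1 of 3 types.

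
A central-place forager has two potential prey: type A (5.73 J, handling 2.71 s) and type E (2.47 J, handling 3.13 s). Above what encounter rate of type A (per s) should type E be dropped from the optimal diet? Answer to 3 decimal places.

Drop type E once their profitability E₂/h₂ falls below the rate achievable on type A alone: E₂/h₂ = λE₁/(1 + λh₁).
Solve for λ: λE₁h₂ = E₂(1 + λh₁) → λ(E₁h₂ − E₂h₁) = E₂ → λ = E₂/(E₁h₂ − E₂h₁).
λ = 2.47/(5.73×3.13 − 2.47×2.71) = 2.47/11.24 = 0.2197 per s.

0.220 per s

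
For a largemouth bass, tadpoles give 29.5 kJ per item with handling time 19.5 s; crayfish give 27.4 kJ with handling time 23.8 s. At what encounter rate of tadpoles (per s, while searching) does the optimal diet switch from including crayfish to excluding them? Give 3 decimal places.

Drop crayfish once their profitability E₂/h₂ falls below the rate achievable on tadpoles alone: E₂/h₂ = λE₁/(1 + λh₁).
Solve for λ: λE₁h₂ = E₂(1 + λh₁) → λ(E₁h₂ − E₂h₁) = E₂ → λ = E₂/(E₁h₂ − E₂h₁).
λ = 27.4/(29.5×23.8 − 27.4×19.5) = 27.4/167.8 = 0.1633 per s.

0.163 per s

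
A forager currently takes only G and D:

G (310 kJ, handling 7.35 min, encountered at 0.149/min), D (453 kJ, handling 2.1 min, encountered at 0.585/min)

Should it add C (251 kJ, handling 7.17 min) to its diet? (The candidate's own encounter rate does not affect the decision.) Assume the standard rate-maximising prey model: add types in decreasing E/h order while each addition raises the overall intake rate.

No

On G and D alone, R = ΣλE/(1+Σλh) = 311.2/3.324 = 93.63 kJ/min.
C: E/h = 251/7.17 = 35.01 kJ/min.
Since 35.01 < R, time spent handling C is better spent searching.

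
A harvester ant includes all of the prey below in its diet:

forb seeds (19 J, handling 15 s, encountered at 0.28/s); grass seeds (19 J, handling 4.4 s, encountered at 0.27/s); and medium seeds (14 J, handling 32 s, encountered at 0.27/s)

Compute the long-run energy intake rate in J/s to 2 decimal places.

0.95 J/s

Energy encountered per unit search time: 0.28×19 + 0.27×19 + 0.27×14 = 14.23 J/s.
Handling time per unit search time: 0.28×15 + 0.27×4.4 + 0.27×32 = 14.03.
Rate = 14.23/(1 + 14.03) = 0.9469 J/s.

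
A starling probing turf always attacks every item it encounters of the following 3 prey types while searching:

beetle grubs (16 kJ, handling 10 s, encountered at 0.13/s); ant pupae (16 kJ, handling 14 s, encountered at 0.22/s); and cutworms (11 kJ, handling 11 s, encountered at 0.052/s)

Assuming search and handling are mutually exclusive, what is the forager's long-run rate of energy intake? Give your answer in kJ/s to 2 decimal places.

R = (0.13×16 + 0.22×16 + 0.052×11) / (1 + 0.13×10 + 0.22×14 + 0.052×11) = 6.172/5.952 = 1.037 kJ/s.

1.04 kJ/s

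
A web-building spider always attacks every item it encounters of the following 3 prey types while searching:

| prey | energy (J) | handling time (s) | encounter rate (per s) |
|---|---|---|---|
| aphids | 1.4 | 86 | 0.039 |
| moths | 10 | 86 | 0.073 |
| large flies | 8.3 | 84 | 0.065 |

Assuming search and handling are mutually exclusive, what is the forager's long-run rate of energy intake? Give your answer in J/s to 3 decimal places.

R = (0.039×1.4 + 0.073×10 + 0.065×8.3) / (1 + 0.039×86 + 0.073×86 + 0.065×84) = 1.324/16.09 = 0.08228 J/s.

0.082 J/s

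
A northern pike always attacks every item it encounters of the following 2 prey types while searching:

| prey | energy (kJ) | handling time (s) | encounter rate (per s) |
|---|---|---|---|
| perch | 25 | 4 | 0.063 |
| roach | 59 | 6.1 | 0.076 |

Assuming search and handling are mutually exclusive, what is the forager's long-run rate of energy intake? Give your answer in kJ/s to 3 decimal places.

R = Σλ_iE_i / (1 + Σλ_ih_i)
Numerator: 0.063×25 + 0.076×59 = 6.059
Denominator: 1 + 0.063×4 + 0.076×6.1 = 1.716
R = 6.059/1.716 = 3.532 kJ/s

3.532 kJ/s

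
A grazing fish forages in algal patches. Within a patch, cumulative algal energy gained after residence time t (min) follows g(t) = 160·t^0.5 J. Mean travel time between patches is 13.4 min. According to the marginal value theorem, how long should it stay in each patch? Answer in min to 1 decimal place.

13.4 min

Maximise g(t)/(T+t): set derivative to zero → g'(t)(T+t) = g(t).
g'(t) = 0.5·160·t^-0.5. Setting 0.5·160·t^-0.5 = 160·t^0.5/(13.4+t) gives 0.5(13.4+t) = t, so 0.50·t = 0.5×13.4.
t* = 0.5×13.4/0.50 = 13.4 min.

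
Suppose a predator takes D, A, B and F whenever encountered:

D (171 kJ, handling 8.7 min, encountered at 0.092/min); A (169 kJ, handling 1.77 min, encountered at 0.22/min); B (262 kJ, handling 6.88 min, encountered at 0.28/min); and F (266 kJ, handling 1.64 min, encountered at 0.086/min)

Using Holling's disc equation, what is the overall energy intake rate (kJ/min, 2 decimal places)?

Energy encountered per unit search time: 0.092×171 + 0.22×169 + 0.28×262 + 0.086×266 = 149.1 kJ/min.
Handling time per unit search time: 0.092×8.7 + 0.22×1.77 + 0.28×6.88 + 0.086×1.64 = 3.257.
Rate = 149.1/(1 + 3.257) = 35.03 kJ/min.

35.03 kJ/min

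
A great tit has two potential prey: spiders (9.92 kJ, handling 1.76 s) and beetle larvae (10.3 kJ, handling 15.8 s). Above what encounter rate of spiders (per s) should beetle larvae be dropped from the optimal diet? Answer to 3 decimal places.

At the threshold, the rate on spiders alone equals the profitability of beetle larvae: λ·9.92/(1 + λ·1.76) = 10.3/15.8 = 0.6519.
Rearranging, λ(9.92 − 0.6519×1.76) = 0.6519, so λ = 0.6519/8.773 = 0.07431 per s.

0.074 per s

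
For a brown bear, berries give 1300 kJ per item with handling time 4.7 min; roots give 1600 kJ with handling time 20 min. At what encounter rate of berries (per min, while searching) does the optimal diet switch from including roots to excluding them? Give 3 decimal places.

At the threshold, the rate on berries alone equals the profitability of roots: λ·1300/(1 + λ·4.7) = 1600/20 = 80.
Rearranging, λ(1300 − 80×4.7) = 80, so λ = 80/924 = 0.08658 per min.

0.087 per min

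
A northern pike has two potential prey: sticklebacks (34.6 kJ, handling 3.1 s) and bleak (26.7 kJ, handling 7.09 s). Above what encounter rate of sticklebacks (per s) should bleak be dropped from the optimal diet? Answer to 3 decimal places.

0.164 per s

At the threshold, the rate on sticklebacks alone equals the profitability of bleak: λ·34.6/(1 + λ·3.1) = 26.7/7.09 = 3.766.
Rearranging, λ(34.6 − 3.766×3.1) = 3.766, so λ = 3.766/22.93 = 0.1643 per s.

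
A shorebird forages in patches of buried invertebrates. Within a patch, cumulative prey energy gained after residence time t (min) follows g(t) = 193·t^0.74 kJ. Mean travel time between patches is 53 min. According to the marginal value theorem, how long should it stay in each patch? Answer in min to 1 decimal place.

Optimal t* satisfies g'(t*) = g(t*)/(T + t*).
g'(t) = 0.74·193·t^-0.26. Setting 0.74·193·t^-0.26 = 193·t^0.74/(53+t) gives 0.74(53+t) = t, so 0.26·t = 0.74×53.
t* = 0.74×53/0.26 = 150.8 min.

150.8 min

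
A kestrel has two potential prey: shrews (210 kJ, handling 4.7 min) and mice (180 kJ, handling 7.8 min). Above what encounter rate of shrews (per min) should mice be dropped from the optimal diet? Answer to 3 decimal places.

Drop mice once their profitability E₂/h₂ falls below the rate achievable on shrews alone: E₂/h₂ = λE₁/(1 + λh₁).
Solve for λ: λE₁h₂ = E₂(1 + λh₁) → λ(E₁h₂ − E₂h₁) = E₂ → λ = E₂/(E₁h₂ − E₂h₁).
λ = 180/(210×7.8 − 180×4.7) = 180/792 = 0.2273 per min.

0.227 per min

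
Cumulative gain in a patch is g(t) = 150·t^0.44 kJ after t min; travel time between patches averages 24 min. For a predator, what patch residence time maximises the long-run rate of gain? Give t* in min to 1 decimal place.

Maximise g(t)/(T+t): set derivative to zero → g'(t)(T+t) = g(t).
g'(t) = 0.44·150·t^-0.56. Setting 0.44·150·t^-0.56 = 150·t^0.44/(24+t) gives 0.44(24+t) = t, so 0.56·t = 0.44×24.
t* = 0.44×24/0.56 = 18.86 min.

18.9 min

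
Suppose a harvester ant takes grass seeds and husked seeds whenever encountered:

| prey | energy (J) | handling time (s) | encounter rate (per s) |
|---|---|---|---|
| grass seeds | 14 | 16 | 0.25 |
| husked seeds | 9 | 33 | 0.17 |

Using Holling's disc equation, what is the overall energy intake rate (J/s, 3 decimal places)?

0.474 J/s

R = (0.25×14 + 0.17×9) / (1 + 0.25×16 + 0.17×33) = 5.03/10.61 = 0.4741 J/s.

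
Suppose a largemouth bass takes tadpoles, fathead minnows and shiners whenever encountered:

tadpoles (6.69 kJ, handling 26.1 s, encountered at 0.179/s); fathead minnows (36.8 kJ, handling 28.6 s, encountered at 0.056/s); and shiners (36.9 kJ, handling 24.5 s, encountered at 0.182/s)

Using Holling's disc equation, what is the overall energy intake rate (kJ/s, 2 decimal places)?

R = Σλ_iE_i / (1 + Σλ_ih_i)
Numerator: 0.179×6.69 + 0.056×36.8 + 0.182×36.9 = 9.974
Denominator: 1 + 0.179×26.1 + 0.056×28.6 + 0.182×24.5 = 11.73
R = 9.974/11.73 = 0.8501 kJ/s

0.85 kJ/s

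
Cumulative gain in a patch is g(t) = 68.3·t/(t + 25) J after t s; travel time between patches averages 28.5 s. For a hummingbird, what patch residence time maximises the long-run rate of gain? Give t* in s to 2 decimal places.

26.69 s

By the marginal value theorem, leave when the instantaneous gain rate g'(t) equals the habitat-wide average g(t)/(T + t).
g'(t) = 68.3·25/(t + 25)². Setting 68.3·25/(t+25)² = 68.3t/[(t+25)(28.5+t)] gives 25(28.5+t) = t(t+25), so t² = 25×28.5 = 712.5.
t* = √712.5 = 26.69 s.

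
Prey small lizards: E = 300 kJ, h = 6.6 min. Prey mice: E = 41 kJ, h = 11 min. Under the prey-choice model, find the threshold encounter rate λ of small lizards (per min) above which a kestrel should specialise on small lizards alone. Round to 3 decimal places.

0.014 per min

The zero-one rule: include mice iff E₂/h₂ > λE₁/(1+λh₁). Equality gives the switch point.
λE₁h₂ = E₂ + λE₂h₁ ⇒ λ = E₂/(E₁h₂ − E₂h₁) = 41/(3300 − 270.6) = 0.01353 per min.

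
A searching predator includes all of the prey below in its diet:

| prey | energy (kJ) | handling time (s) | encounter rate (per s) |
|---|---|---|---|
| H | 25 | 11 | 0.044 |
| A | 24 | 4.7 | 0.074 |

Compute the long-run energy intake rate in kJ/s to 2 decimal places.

Energy encountered per unit search time: 0.044×25 + 0.074×24 = 2.876 kJ/s.
Handling time per unit search time: 0.044×11 + 0.074×4.7 = 0.8318.
Rate = 2.876/(1 + 0.8318) = 1.57 kJ/s.

1.57 kJ/s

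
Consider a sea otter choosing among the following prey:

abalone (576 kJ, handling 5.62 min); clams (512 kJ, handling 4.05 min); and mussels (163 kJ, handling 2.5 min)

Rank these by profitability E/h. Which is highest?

clams

In descending order of E/h:
clams: 512/4.05 = 126 kJ/min
abalone: 576/5.62 = 102 kJ/min
mussels: 163/2.5 = 65.2 kJ/min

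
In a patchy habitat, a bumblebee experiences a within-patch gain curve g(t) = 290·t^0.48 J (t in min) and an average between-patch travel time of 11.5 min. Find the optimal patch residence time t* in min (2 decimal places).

Maximise g(t)/(T+t): set derivative to zero → g'(t)(T+t) = g(t).
g'(t) = 0.48·290·t^-0.52. Setting 0.48·290·t^-0.52 = 290·t^0.48/(11.5+t) gives 0.48(11.5+t) = t, so 0.52·t = 0.48×11.5.
t* = 0.48×11.5/0.52 = 10.62 min.

10.62 min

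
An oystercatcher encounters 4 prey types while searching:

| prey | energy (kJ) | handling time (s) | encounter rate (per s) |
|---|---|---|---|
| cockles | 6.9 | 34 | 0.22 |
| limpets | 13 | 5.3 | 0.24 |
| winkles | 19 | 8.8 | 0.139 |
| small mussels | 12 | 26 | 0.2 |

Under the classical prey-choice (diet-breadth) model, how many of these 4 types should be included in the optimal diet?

Rank by E/h (kJ/s): limpets 2.45, winkles 2.16, small mussels 0.462, cockles 0.203. Include each in turn until the next type's E/h falls below the running intake rate.
Rate on top 1: 1.373. winkles: 2.16 > 1.373 → include.
Rate on top 2: 1.648. small mussels: 0.462 < 1.648 → exclude; stop.
Optimal diet: limpets, winkles — 2 of 4 types.

2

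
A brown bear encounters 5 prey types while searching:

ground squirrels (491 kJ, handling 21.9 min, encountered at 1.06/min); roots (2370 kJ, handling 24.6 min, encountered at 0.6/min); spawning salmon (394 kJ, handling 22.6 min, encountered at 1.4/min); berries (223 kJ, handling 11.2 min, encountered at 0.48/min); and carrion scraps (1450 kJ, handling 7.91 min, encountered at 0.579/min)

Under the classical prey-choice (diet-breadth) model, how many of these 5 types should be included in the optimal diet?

1

Profitabilities (E/h, kJ/min): carrion scraps 183, roots 96.3, ground squirrels 22.4, berries 19.9, spawning salmon 17.4. Add prey in this order while the next type's profitability exceeds the intake rate on those already taken.
Rate on top 1: 150.5. roots: 96.3 < 150.5 → exclude; stop.
Optimal diet: carrion scraps — 1 of 5 types.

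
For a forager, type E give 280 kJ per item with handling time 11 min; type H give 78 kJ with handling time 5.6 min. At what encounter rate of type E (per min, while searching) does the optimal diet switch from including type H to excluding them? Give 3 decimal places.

0.110 per min

Drop type H once their profitability E₂/h₂ falls below the rate achievable on type E alone: E₂/h₂ = λE₁/(1 + λh₁).
Solve for λ: λE₁h₂ = E₂(1 + λh₁) → λ(E₁h₂ − E₂h₁) = E₂ → λ = E₂/(E₁h₂ − E₂h₁).
λ = 78/(280×5.6 − 78×11) = 78/710 = 0.1099 per min.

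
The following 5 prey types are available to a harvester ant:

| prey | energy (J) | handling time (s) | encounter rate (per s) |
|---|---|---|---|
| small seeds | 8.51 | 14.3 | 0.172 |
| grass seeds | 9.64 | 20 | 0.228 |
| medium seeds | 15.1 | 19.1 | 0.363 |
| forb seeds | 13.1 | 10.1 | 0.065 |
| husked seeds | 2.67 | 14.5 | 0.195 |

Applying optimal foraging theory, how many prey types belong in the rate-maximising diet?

Profitabilities (E/h, J/s): forb seeds 1.3, medium seeds 0.791, small seeds 0.595, grass seeds 0.482, husked seeds 0.184. Add prey in this order while the next type's profitability exceeds the intake rate on those already taken.
Rate on top 1: 0.514. medium seeds: 0.791 > 0.514 → include.
Rate on top 2: 0.7372. small seeds: 0.595 < 0.7372 → exclude; stop.
Optimal diet: forb seeds, medium seeds — 2 of 5 types.

2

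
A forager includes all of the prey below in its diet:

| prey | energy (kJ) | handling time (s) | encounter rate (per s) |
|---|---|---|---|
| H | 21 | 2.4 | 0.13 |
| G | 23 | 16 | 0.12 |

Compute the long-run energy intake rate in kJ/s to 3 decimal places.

1.699 kJ/s

R = (0.13×21 + 0.12×23) / (1 + 0.13×2.4 + 0.12×16) = 5.49/3.232 = 1.699 kJ/s.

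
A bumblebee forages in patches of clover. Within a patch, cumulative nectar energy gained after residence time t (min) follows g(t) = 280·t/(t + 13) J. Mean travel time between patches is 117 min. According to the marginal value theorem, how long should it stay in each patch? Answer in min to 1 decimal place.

By the marginal value theorem, leave when the instantaneous gain rate g'(t) equals the habitat-wide average g(t)/(T + t).
g'(t) = 280·13/(t + 13)². Setting 280·13/(t+13)² = 280t/[(t+13)(117+t)] gives 13(117+t) = t(t+13), so t² = 13×117 = 1521.
t* = √1521 = 39 min.

39.0 min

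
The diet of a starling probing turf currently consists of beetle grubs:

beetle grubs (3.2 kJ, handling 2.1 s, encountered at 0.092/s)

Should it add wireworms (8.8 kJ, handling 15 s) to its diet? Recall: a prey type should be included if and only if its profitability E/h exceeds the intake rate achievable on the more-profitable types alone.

On beetle grubs alone, R = ΣλE/(1+Σλh) = 0.2944/1.193 = 0.2467 kJ/s.
wireworms: E/h = 8.8/15 = 0.5867 kJ/s.
Since 0.5867 > R, including wireworms increases the long-run rate.

Yes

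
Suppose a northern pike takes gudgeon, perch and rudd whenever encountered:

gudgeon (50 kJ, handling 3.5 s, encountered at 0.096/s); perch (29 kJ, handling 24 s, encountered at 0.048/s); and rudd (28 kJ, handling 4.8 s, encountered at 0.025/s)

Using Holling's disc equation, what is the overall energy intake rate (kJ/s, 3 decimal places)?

Energy encountered per unit search time: 0.096×50 + 0.048×29 + 0.025×28 = 6.892 kJ/s.
Handling time per unit search time: 0.096×3.5 + 0.048×24 + 0.025×4.8 = 1.608.
Rate = 6.892/(1 + 1.608) = 2.643 kJ/s.

2.643 kJ/s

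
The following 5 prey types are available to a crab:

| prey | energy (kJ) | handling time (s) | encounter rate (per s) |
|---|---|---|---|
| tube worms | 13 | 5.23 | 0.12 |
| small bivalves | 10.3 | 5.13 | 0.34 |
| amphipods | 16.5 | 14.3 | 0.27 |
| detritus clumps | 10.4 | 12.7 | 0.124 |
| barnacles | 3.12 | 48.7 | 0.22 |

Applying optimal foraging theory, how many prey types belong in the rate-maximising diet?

E/h in descending order: tube worms 2.49, small bivalves 2.01, amphipods 1.15, detritus clumps 0.819, barnacles 0.0641 kJ/s. The optimal diet is the largest prefix of this list for which every included type satisfies E_i/h_i > R on the types above it.
Rate on top 1: 0.9585. small bivalves: 2.01 > 0.9585 → include.
Rate on top 2: 1.501. amphipods: 1.15 < 1.501 → exclude; stop.
Optimal diet: tube worms, small bivalves — 2 of 5 types.

2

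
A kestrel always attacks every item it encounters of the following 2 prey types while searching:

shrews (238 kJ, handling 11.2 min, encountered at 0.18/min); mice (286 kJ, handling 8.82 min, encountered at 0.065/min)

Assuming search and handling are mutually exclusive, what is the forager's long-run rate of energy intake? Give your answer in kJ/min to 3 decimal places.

17.115 kJ/min

R = Σλ_iE_i / (1 + Σλ_ih_i)
Numerator: 0.18×238 + 0.065×286 = 61.43
Denominator: 1 + 0.18×11.2 + 0.065×8.82 = 3.589
R = 61.43/3.589 = 17.11 kJ/min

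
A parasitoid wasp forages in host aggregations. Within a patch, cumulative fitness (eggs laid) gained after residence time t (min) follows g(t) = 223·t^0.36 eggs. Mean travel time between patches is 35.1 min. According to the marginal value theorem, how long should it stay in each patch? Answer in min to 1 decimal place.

19.7 min

Optimal t* satisfies g'(t*) = g(t*)/(T + t*).
g'(t) = 0.36·223·t^-0.64. Setting 0.36·223·t^-0.64 = 223·t^0.36/(35.1+t) gives 0.36(35.1+t) = t, so 0.64·t = 0.36×35.1.
t* = 0.36×35.1/0.64 = 19.74 min.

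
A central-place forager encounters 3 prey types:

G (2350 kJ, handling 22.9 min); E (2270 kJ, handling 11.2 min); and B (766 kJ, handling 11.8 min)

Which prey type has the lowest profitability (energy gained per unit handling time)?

B

In descending order of E/h:
E: 2270/11.2 = 203 kJ/min
G: 2350/22.9 = 103 kJ/min
B: 766/11.8 = 64.9 kJ/min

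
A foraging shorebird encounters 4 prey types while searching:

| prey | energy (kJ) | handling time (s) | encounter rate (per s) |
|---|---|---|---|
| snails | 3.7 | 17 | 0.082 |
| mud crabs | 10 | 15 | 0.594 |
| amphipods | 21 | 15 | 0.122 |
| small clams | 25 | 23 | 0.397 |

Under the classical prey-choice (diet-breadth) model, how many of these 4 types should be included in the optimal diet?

Rank by E/h (kJ/s): amphipods 1.4, small clams 1.09, mud crabs 0.667, snails 0.218. Include each in turn until the next type's E/h falls below the running intake rate.
Rate on top 1: 0.9053. small clams: 1.09 > 0.9053 → include.
Rate on top 2: 1.044. mud crabs: 0.667 < 1.044 → exclude; stop.
Optimal diet: amphipods, small clams — 2 of 4 types.

2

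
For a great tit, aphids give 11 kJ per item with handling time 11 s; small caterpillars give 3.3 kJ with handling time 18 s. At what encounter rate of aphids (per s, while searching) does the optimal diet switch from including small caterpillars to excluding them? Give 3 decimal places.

0.020 per s

The zero-one rule: include small caterpillars iff E₂/h₂ > λE₁/(1+λh₁). Equality gives the switch point.
λE₁h₂ = E₂ + λE₂h₁ ⇒ λ = E₂/(E₁h₂ − E₂h₁) = 3.3/(198 − 36.3) = 0.02041 per s.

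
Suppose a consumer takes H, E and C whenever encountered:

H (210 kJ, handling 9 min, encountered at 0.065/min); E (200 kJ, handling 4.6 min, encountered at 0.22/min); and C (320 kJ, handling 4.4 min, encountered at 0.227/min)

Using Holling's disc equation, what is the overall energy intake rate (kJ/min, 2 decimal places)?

R = Σλ_iE_i / (1 + Σλ_ih_i)
Numerator: 0.065×210 + 0.22×200 + 0.227×320 = 130.3
Denominator: 1 + 0.065×9 + 0.22×4.6 + 0.227×4.4 = 3.596
R = 130.3/3.596 = 36.23 kJ/min

36.23 kJ/min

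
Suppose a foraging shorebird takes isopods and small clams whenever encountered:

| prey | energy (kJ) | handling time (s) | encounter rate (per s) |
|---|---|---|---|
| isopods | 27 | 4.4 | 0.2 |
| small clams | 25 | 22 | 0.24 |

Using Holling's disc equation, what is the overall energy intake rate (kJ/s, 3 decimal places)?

R = Σλ_iE_i / (1 + Σλ_ih_i)
Numerator: 0.2×27 + 0.24×25 = 11.4
Denominator: 1 + 0.2×4.4 + 0.24×22 = 7.16
R = 11.4/7.16 = 1.592 kJ/s

1.592 kJ/s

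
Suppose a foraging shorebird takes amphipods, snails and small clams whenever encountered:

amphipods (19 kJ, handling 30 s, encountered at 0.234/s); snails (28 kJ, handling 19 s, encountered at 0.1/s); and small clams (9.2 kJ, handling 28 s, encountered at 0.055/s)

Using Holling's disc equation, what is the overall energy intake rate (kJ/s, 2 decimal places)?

0.68 kJ/s

R = Σλ_iE_i / (1 + Σλ_ih_i)
Numerator: 0.234×19 + 0.1×28 + 0.055×9.2 = 7.752
Denominator: 1 + 0.234×30 + 0.1×19 + 0.055×28 = 11.46
R = 7.752/11.46 = 0.6764 kJ/s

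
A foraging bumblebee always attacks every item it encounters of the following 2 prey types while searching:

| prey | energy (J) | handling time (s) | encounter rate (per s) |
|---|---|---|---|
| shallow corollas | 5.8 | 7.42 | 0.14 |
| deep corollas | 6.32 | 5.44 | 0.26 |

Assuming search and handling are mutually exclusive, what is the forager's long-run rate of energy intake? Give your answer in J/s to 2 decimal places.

0.71 J/s

R = (0.14×5.8 + 0.26×6.32) / (1 + 0.14×7.42 + 0.26×5.44) = 2.455/3.453 = 0.711 J/s.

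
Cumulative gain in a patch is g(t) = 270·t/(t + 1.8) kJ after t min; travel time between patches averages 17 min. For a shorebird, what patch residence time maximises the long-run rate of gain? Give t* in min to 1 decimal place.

Optimal t* satisfies g'(t*) = g(t*)/(T + t*).
g'(t) = 270·1.8/(t + 1.8)². Setting 270·1.8/(t+1.8)² = 270t/[(t+1.8)(17+t)] gives 1.8(17+t) = t(t+1.8), so t² = 1.8×17 = 30.6.
t* = √30.6 = 5.532 min.

5.5 min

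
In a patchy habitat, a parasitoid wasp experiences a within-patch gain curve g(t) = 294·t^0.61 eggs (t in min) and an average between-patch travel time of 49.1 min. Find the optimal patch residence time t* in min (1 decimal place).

76.8 min

Maximise g(t)/(T+t): set derivative to zero → g'(t)(T+t) = g(t).
g'(t) = 0.61·294·t^-0.39. Setting 0.61·294·t^-0.39 = 294·t^0.61/(49.1+t) gives 0.61(49.1+t) = t, so 0.39·t = 0.61×49.1.
t* = 0.61×49.1/0.39 = 76.8 min.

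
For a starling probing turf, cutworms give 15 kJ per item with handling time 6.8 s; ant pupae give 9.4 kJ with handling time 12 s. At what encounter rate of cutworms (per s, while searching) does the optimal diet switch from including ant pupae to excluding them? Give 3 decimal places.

0.081 per s

At the threshold, the rate on cutworms alone equals the profitability of ant pupae: λ·15/(1 + λ·6.8) = 9.4/12 = 0.7833.
Rearranging, λ(15 − 0.7833×6.8) = 0.7833, so λ = 0.7833/9.673 = 0.08098 per s.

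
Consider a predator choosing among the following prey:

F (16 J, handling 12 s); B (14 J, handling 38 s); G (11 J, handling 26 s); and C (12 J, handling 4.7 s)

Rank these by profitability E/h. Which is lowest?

B

Profitability E/h (J/s): F = 16/12 = 1.33, B = 14/38 = 0.368, G = 11/26 = 0.423, C = 12/4.7 = 2.55.
Ranked: C > F > G > B.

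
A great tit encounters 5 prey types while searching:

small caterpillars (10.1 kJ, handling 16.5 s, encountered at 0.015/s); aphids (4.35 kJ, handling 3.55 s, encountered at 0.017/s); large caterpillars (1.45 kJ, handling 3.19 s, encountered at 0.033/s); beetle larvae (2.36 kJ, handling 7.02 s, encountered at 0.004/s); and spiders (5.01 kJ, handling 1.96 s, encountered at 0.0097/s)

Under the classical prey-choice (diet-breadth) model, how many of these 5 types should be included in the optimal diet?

5

Rank by E/h (kJ/s): spiders 2.56, aphids 1.23, small caterpillars 0.612, large caterpillars 0.455, beetle larvae 0.336. Include each in turn until the next type's E/h falls below the running intake rate.
Rate on top 1: 0.04769. aphids: 1.23 > 0.04769 → include.
Rate on top 2: 0.1135. small caterpillars: 0.612 > 0.1135 → include.
Rate on top 3: 0.2065. large caterpillars: 0.455 > 0.2065 → include.
Rate on top 4: 0.2248. beetle larvae: 0.336 > 0.2248 → include.
Optimal diet: spiders, aphids, small caterpillars, large caterpillars, beetle larvae — 5 of 5 types.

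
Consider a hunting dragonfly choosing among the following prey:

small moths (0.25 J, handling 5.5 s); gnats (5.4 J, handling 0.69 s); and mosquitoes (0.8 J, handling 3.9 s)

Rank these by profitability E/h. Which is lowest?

Profitability E/h (J/s): small moths = 0.25/5.5 = 0.0455, gnats = 5.4/0.69 = 7.83, mosquitoes = 0.8/3.9 = 0.205.
Ranked: gnats > mosquitoes > small moths.

small moths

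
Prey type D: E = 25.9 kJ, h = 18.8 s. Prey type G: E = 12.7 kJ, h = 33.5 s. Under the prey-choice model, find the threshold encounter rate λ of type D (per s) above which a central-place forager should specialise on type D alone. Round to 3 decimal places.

The zero-one rule: include type G iff E₂/h₂ > λE₁/(1+λh₁). Equality gives the switch point.
λE₁h₂ = E₂ + λE₂h₁ ⇒ λ = E₂/(E₁h₂ − E₂h₁) = 12.7/(867.6 − 238.8) = 0.02019 per s.

0.020 per s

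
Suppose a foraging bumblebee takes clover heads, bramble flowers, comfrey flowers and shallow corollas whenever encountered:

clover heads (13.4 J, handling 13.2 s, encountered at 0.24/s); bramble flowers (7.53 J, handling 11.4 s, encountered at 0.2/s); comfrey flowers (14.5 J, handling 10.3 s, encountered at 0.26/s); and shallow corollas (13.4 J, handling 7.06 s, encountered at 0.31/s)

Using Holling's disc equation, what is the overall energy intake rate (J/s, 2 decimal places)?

1.12 J/s

R = (0.24×13.4 + 0.2×7.53 + 0.26×14.5 + 0.31×13.4) / (1 + 0.24×13.2 + 0.2×11.4 + 0.26×10.3 + 0.31×7.06) = 12.65/11.31 = 1.118 J/s.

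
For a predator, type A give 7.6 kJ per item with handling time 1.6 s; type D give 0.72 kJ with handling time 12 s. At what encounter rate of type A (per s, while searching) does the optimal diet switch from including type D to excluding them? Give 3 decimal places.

Drop type D once their profitability E₂/h₂ falls below the rate achievable on type A alone: E₂/h₂ = λE₁/(1 + λh₁).
Solve for λ: λE₁h₂ = E₂(1 + λh₁) → λ(E₁h₂ − E₂h₁) = E₂ → λ = E₂/(E₁h₂ − E₂h₁).
λ = 0.72/(7.6×12 − 0.72×1.6) = 0.72/90.05 = 0.007996 per s.

0.008 per s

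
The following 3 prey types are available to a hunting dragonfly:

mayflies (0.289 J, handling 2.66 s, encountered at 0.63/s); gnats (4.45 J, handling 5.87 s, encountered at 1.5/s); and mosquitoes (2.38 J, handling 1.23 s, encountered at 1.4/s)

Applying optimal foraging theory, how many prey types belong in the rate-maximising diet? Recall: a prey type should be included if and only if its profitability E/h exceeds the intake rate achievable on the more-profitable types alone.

E/h in descending order: mosquitoes 1.93, gnats 0.758, mayflies 0.109 J/s. The optimal diet is the largest prefix of this list for which every included type satisfies E_i/h_i > R on the types above it.
Rate on top 1: 1.224. gnats: 0.758 < 1.224 → exclude; stop.
Optimal diet: mosquitoes — 1 of 3 types.

1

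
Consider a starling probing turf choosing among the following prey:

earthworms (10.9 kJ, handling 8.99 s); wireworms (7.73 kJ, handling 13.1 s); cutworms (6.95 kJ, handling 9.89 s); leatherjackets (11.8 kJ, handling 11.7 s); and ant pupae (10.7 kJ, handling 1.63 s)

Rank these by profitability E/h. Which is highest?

Profitability E/h (kJ/s): earthworms = 10.9/8.99 = 1.21, wireworms = 7.73/13.1 = 0.59, cutworms = 6.95/9.89 = 0.703, leatherjackets = 11.8/11.7 = 1.01, ant pupae = 10.7/1.63 = 6.56.
Ranked: ant pupae > earthworms > leatherjackets > cutworms > wireworms.

ant pupae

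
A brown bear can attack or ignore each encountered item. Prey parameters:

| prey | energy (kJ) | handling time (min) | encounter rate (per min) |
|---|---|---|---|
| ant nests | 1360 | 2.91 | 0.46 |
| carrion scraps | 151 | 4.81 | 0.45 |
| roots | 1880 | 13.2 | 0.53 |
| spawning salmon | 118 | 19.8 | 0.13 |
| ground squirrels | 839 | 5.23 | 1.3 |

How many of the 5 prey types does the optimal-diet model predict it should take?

Profitabilities (E/h, kJ/min): ant nests 467, ground squirrels 160, roots 142, carrion scraps 31.4, spawning salmon 5.96. Add prey in this order while the next type's profitability exceeds the intake rate on those already taken.
Rate on top 1: 267.5. ground squirrels: 160 < 267.5 → exclude; stop.
Optimal diet: ant nests — 1 of 5 types.

1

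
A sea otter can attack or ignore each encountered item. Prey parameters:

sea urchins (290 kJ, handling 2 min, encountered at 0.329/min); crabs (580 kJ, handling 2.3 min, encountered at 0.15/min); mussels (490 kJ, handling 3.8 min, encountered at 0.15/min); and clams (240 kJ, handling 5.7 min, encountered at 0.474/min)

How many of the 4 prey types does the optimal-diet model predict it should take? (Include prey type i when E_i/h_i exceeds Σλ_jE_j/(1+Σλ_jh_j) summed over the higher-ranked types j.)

E/h in descending order: crabs 252, sea urchins 145, mussels 129, clams 42.1 kJ/min. The optimal diet is the largest prefix of this list for which every included type satisfies E_i/h_i > R on the types above it.
Rate on top 1: 64.68. sea urchins: 145 > 64.68 → include.
Rate on top 2: 91.07. mussels: 129 > 91.07 → include.
Rate on top 3: 99.46. clams: 42.1 < 99.46 → exclude; stop.
Optimal diet: crabs, sea urchins, mussels — 3 of 4 types.

3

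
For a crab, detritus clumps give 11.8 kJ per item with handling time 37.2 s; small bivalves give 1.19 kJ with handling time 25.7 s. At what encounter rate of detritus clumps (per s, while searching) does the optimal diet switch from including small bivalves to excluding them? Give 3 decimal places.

At the threshold, the rate on detritus clumps alone equals the profitability of small bivalves: λ·11.8/(1 + λ·37.2) = 1.19/25.7 = 0.0463.
Rearranging, λ(11.8 − 0.0463×37.2) = 0.0463, so λ = 0.0463/10.08 = 0.004595 per s.

0.005 per s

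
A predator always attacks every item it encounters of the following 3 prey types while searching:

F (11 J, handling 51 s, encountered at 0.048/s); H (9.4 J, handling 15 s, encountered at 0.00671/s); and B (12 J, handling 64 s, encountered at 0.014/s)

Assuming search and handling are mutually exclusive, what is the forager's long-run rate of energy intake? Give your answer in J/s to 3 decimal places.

0.171 J/s

R = Σλ_iE_i / (1 + Σλ_ih_i)
Numerator: 0.048×11 + 0.00671×9.4 + 0.014×12 = 0.7591
Denominator: 1 + 0.048×51 + 0.00671×15 + 0.014×64 = 4.445
R = 0.7591/4.445 = 0.1708 J/s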